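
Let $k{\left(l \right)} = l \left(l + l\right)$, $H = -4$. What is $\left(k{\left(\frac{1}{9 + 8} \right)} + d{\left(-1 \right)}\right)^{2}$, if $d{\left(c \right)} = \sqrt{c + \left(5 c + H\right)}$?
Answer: $- \frac{835206}{83521} + \frac{4 i \sqrt{10}}{289} \approx -10.0 + 0.043769 i$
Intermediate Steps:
$k{\left(l \right)} = 2 l^{2}$ ($k{\left(l \right)} = l 2 l = 2 l^{2}$)
$d{\left(c \right)} = \sqrt{-4 + 6 c}$ ($d{\left(c \right)} = \sqrt{c + \left(5 c - 4\right)} = \sqrt{c + \left(-4 + 5 c\right)} = \sqrt{-4 + 6 c}$)
$\left(k{\left(\frac{1}{9 + 8} \right)} + d{\left(-1 \right)}\right)^{2} = \left(2 \left(\frac{1}{9 + 8}\right)^{2} + \sqrt{-4 + 6 \left(-1\right)}\right)^{2} = \left(2 \left(\frac{1}{17}\right)^{2} + \sqrt{-4 - 6}\right)^{2} = \left(\frac{2}{289} + \sqrt{-10}\right)^{2} = \left(2 \cdot \frac{1}{289} + i \sqrt{10}\right)^{2} = \left(\frac{2}{289} + i \sqrt{10}\right)^{2}$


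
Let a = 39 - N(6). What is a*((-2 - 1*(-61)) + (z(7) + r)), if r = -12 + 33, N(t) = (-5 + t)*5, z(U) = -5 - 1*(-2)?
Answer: 2618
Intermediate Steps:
z(U) = -3 (z(U) = -5 + 2 = -3)
N(t) = -25 + 5*t
r = 21
a = 34 (a = 39 - (-25 + 5*6) = 39 - (-25 + 30) = 39 - 1*5 = 39 - 5 = 34)
a*((-2 - 1*(-61)) + (z(7) + r)) = 34*((-2 - 1*(-61)) + (-3 + 21)) = 34*((-2 + 61) + 18) = 34*(59 + 18) = 34*77 = 2618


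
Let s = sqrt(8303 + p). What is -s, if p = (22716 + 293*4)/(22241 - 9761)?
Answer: -sqrt(1263177435)/390 ≈ -91.131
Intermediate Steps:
p = 1493/780 (p = (22716 + 1172)/12480 = 23888*(1/12480) = 1493/780 ≈ 1.9141)
s = sqrt(1263177435)/390 (s = sqrt(8303 + 1493/780) = sqrt(6477833/780) = sqrt(1263177435)/390 ≈ 91.131)
-s = -sqrt(1263177435)/390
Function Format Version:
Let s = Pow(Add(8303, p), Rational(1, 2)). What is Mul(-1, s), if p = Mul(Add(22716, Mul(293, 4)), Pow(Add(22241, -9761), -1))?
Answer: Mul(Rational(-1, 390), Pow(1263177435, Rational(1, 2))) ≈ -91.131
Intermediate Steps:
p = Rational(1493, 780) (p = Mul(Add(22716, 1172), Pow(12480, -1)) = Mul(23888, Rational(1, 12480)) = Rational(1493, 780) ≈ 1.9141)
s = Mul(Rational(1, 390), Pow(1263177435, Rational(1, 2))) (s = Pow(Add(8303, Rational(1493, 780)), Rational(1, 2)) = Pow(Rational(6477833, 780), Rational(1, 2)) = Mul(Rational(1, 390), Pow(1263177435, Rational(1, 2))) ≈ 91.131)
Mul(-1, s) = Mul(-1, Mul(Rational(1, 390), Pow(1263177435, Rational(1, 2)))) = Mul(Rational(-1, 390), Pow(1263177435, Rational(1, 2)))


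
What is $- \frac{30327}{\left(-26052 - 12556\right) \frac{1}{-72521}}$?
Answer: $- \frac{2199344367}{38608} \approx -56966.0$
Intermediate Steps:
$- \frac{30327}{\left(-26052 - 12556\right) \frac{1}{-72521}} = - \frac{30327}{\left(-38608\right) \left(- \frac{1}{72521}\right)} = - \frac{30327}{\frac{38608}{72521}} = \left(-30327\right) \frac{72521}{38608} = - \frac{2199344367}{38608}$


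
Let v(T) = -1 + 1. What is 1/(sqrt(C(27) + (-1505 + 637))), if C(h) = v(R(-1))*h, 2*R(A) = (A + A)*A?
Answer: -I*sqrt(217)/434 ≈ -0.033942*I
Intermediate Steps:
R(A) = A**2 (R(A) = ((A + A)*A)/2 = ((2*A)*A)/2 = (2*A**2)/2 = A**2)
v(T) = 0
C(h) = 0 (C(h) = 0*h = 0)
1/(sqrt(C(27) + (-1505 + 637))) = 1/(sqrt(0 + (-1505 + 637))) = 1/(sqrt(0 - 868)) = 1/(sqrt(-868)) = 1/(2*I*sqrt(217)) = -I*sqrt(217)/434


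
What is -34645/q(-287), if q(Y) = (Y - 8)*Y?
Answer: -169/413 ≈ -0.40920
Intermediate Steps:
q(Y) = Y*(-8 + Y) (q(Y) = (-8 + Y)*Y = Y*(-8 + Y))
-34645/q(-287) = -34645*(-1/(287*(-8 - 287))) = -34645/((-287*(-295))) = -34645/84665 = -34645*1/84665 = -169/413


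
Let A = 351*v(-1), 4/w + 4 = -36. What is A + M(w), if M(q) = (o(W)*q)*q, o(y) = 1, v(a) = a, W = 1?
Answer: -35099/100 ≈ -350.99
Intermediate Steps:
w = -1/10 (w = 4/(-4 - 36) = 4/(-40) = 4*(-1/40) = -1/10 ≈ -0.10000)
M(q) = q**2 (M(q) = (1*q)*q = q*q = q**2)
A = -351 (A = 351*(-1) = -351)
A + M(w) = -351 + (-1/10)**2 = -351 + 1/100 = -35099/100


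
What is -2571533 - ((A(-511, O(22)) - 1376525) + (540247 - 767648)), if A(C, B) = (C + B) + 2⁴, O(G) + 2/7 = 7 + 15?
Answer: -6769936/7 ≈ -9.6713e+5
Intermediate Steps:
O(G) = 152/7 (O(G) = -2/7 + (7 + 15) = -2/7 + 22 = 152/7)
A(C, B) = 16 + B + C (A(C, B) = (B + C) + 16 = 16 + B + C)
-2571533 - ((A(-511, O(22)) - 1376525) + (540247 - 767648)) = -2571533 - (((16 + 152/7 - 511) - 1376525) + (540247 - 767648)) = -2571533 - ((-3313/7 - 1376525) - 227401) = -2571533 - (-9638988/7 - 227401) = -2571533 - 1*(-11230795/7) = -2571533 + 11230795/7 = -6769936/7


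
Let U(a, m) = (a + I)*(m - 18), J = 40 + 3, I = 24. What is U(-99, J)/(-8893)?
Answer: 1875/8893 ≈ 0.21084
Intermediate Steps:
J = 43
U(a, m) = (-18 + m)*(24 + a) (U(a, m) = (a + 24)*(m - 18) = (24 + a)*(-18 + m) = (-18 + m)*(24 + a))
U(-99, J)/(-8893) = (-432 - 18*(-99) + 24*43 - 99*43)/(-8893) = (-432 + 1782 + 1032 - 4257)*(-1/8893) = -1875*(-1/8893) = 1875/8893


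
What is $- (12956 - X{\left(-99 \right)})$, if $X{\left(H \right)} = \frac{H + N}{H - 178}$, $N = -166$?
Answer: $- \frac{3588547}{277} \approx -12955.0$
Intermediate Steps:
$X{\left(H \right)} = \frac{-166 + H}{-178 + H}$ ($X{\left(H \right)} = \frac{H - 166}{H - 178} = \frac{-166 + H}{-178 + H}$)
$- (12956 - X{\left(-99 \right)}) = - (12956 - \frac{-166 - 99}{-178 - 99}) = - (12956 - \frac{1}{-277} \left(-265\right)) = - (12956 - \left(- \frac{1}{277}\right) \left(-265\right)) = - (12956 - \frac{265}{277}) = \left(-1\right) \frac{3588547}{277} = - \frac{3588547}{277}$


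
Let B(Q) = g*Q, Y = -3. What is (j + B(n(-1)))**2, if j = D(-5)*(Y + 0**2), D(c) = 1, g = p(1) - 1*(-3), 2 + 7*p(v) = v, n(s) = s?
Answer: 1681/49 ≈ 34.306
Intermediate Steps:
p(v) = -2/7 + v/7
g = 20/7 (g = (-2/7 + (1/7)*1) - 1*(-3) = (-2/7 + 1/7) + 3 = -1/7 + 3 = 20/7 ≈ 2.8571)
B(Q) = 20*Q/7
j = -3 (j = 1*(-3 + 0**2) = 1*(-3 + 0) = 1*(-3) = -3)
(j + B(n(-1)))**2 = (-3 + (20/7)*(-1))**2 = (-3 - 20/7)**2 = (-41/7)**2 = 1681/49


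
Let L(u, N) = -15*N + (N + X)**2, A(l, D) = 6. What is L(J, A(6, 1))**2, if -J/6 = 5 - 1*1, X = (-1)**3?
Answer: 4225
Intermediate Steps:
X = -1
J = -24 (J = -6*(5 - 1*1) = -6*(5 - 1) = -6*4 = -24)
L(u, N) = (-1 + N)**2 - 15*N (L(u, N) = -15*N + (N - 1)**2 = -15*N + (-1 + N)**2 = (-1 + N)**2 - 15*N)
L(J, A(6, 1))**2 = ((-1 + 6)**2 - 15*6)**2 = (5**2 - 90)**2 = (25 - 90)**2 = (-65)**2 = 4225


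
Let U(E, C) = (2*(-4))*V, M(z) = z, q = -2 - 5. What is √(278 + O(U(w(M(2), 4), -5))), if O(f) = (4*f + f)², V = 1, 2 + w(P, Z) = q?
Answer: √1878 ≈ 43.336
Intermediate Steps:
q = -7
w(P, Z) = -9 (w(P, Z) = -2 - 7 = -9)
U(E, C) = -8 (U(E, C) = (2*(-4))*1 = -8*1 = -8)
O(f) = 25*f² (O(f) = (5*f)² = 25*f²)
√(278 + O(U(w(M(2), 4), -5))) = √(278 + 25*(-8)²) = √(278 + 25*64) = √(278 + 1600) = √1878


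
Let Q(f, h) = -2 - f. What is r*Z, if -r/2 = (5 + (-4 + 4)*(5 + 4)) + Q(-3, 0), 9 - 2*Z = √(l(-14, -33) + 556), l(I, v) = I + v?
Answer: -54 + 6*√509 ≈ 81.366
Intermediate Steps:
Z = 9/2 - √509/2 (Z = 9/2 - √((-14 - 33) + 556)/2 = 9/2 - √(-47 + 556)/2 = 9/2 - √509/2 ≈ -6.7805)
r = -12 (r = -2*((5 + (-4 + 4)*(5 + 4)) + (-2 - 1*(-3))) = -2*((5 + 0*9) + (-2 + 3)) = -2*((5 + 0) + 1) = -2*(5 + 1) = -2*6 = -12)
r*Z = -12*(9/2 - √509/2) = -54 + 6*√509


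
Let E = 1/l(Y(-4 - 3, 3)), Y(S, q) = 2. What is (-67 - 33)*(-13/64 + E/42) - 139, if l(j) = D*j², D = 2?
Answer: -39979/336 ≈ -118.99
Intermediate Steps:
l(j) = 2*j²
E = ⅛ (E = 1/(2*2²) = 1/(2*4) = 1/8 = ⅛ ≈ 0.12500)
(-67 - 33)*(-13/64 + E/42) - 139 = (-67 - 33)*(-13/64 + (⅛)/42) - 139 = -100*(-13*1/64 + (⅛)*(1/42)) - 139 = -100*(-13/64 + 1/336) - 139 = -100*(-269/1344) - 139 = 6725/336 - 139 = -39979/336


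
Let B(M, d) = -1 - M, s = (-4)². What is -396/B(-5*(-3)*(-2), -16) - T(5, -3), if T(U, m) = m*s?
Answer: 996/29 ≈ 34.345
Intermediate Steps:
s = 16
T(U, m) = 16*m (T(U, m) = m*16 = 16*m)
-396/B(-5*(-3)*(-2), -16) - T(5, -3) = -396/(-1 - (-5*(-3))*(-2)) - 16*(-3) = -396/(-1 - 15*(-2)) - 1*(-48) = -396/(-1 - 1*(-30)) + 48 = -396/(-1 + 30) + 48 = -396/29 + 48 = 996/29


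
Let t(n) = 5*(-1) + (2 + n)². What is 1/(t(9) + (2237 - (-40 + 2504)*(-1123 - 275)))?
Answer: 1/3447025 ≈ 2.9011e-7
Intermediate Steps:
t(n) = -5 + (2 + n)²
1/(t(9) + (2237 - (-40 + 2504)*(-1123 - 275))) = 1/((-5 + (2 + 9)²) + (2237 - (-40 + 2504)*(-1123 - 275))) = 1/((-5 + 11²) + (2237 - 2464*(-1398))) = 1/((-5 + 121) + (2237 - 1*(-3444672))) = 1/(116 + (2237 + 3444672)) = 1/(116 + 3446909) = 1/3447025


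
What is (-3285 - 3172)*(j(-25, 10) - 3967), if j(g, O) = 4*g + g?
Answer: 26422044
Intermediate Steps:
j(g, O) = 5*g
(-3285 - 3172)*(j(-25, 10) - 3967) = (-3285 - 3172)*(5*(-25) - 3967) = -6457*(-125 - 3967) = -6457*(-4092) = 26422044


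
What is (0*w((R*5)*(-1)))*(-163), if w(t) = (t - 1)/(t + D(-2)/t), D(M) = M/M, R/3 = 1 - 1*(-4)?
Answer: 0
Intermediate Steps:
R = 15 (R = 3*(1 - 1*(-4)) = 3*(1 + 4) = 3*5 = 15)
D(M) = 1
w(t) = (-1 + t)/(t + 1/t) (w(t) = (t - 1)/(t + 1/t) = (-1 + t)/(t + 1/t))
(0*w((R*5)*(-1)))*(-163) = (0*(((15*5)*(-1))*(-1 + (15*5)*(-1))/(1 + ((15*5)*(-1))²)))*(-163) = (0*((75*(-1))*(-1 + 75*(-1))/(1 + (75*(-1))²)))*(-163) = (0*(-75*(-1 - 75)/(1 + (-75)²)))*(-163) = (0*(-75*(-76)/(1 + 5625)))*(-163) = (0*(-75*(-76)/5626))*(-163) = (0*(-75*1/5626*(-76)))*(-163) = (0*(2850/2813))*(-163) = 0*(-163) = 0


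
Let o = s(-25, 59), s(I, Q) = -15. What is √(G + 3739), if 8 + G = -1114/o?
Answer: √856185/15 ≈ 61.687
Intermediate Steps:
o = -15
G = 994/15 (G = -8 - 1114/(-15) = -8 - 1114*(-1/15) = -8 + 1114/15 = 994/15 ≈ 66.267)
√(G + 3739) = √(994/15 + 3739) = √(57079/15) = √856185/15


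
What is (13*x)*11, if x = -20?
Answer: -2860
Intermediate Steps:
(13*x)*11 = (13*(-20))*11 = -260*11 = -2860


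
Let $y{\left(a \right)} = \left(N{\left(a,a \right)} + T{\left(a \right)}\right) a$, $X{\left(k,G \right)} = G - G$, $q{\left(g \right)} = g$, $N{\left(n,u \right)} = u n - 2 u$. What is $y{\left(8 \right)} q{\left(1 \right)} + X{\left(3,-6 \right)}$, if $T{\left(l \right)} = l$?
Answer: $448$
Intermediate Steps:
$N{\left(n,u \right)} = - 2 u + n u$ ($N{\left(n,u \right)} = n u - 2 u = - 2 u + n u$)
$X{\left(k,G \right)} = 0$
$y{\left(a \right)} = a \left(a + a \left(-2 + a\right)\right)$ ($y{\left(a \right)} = \left(a \left(-2 + a\right) + a\right) a = \left(a + a \left(-2 + a\right)\right) a = a \left(a + a \left(-2 + a\right)\right)$)
$y{\left(8 \right)} q{\left(1 \right)} + X{\left(3,-6 \right)} = 8^{2} \left(-1 + 8\right) 1 + 0 = 64 \cdot 7 \cdot 1 + 0 = 448 \cdot 1 + 0 = 448 + 0 = 448$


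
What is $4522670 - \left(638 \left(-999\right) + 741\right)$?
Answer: $5159291$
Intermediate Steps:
$4522670 - \left(638 \left(-999\right) + 741\right) = 4522670 - \left(-637362 + 741\right) = 4522670 - -636621 = 4522670 + 636621 = 5159291$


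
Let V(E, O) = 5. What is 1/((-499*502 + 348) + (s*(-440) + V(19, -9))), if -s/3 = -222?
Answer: -1/543185 ≈ -1.8410e-6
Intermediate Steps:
s = 666 (s = -3*(-222) = 666)
1/((-499*502 + 348) + (s*(-440) + V(19, -9))) = 1/((-499*502 + 348) + (666*(-440) + 5)) = 1/((-250498 + 348) + (-293040 + 5)) = 1/(-250150 - 293035) = 1/(-543185) = -1/543185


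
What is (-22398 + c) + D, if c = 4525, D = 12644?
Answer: -5229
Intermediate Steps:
(-22398 + c) + D = (-22398 + 4525) + 12644 = -17873 + 12644 = -5229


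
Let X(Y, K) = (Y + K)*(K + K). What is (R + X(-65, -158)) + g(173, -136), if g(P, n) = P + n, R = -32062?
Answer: 38443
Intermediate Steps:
X(Y, K) = 2*K*(K + Y) (X(Y, K) = (K + Y)*(2*K) = 2*K*(K + Y))
(R + X(-65, -158)) + g(173, -136) = (-32062 + 2*(-158)*(-158 - 65)) + (173 - 136) = (-32062 + 2*(-158)*(-223)) + 37 = (-32062 + 70468) + 37 = 38406 + 37 = 38443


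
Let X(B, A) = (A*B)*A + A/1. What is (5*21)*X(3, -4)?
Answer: 4620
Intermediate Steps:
X(B, A) = A + B*A² (X(B, A) = B*A² + A*1 = B*A² + A = A + B*A²)
(5*21)*X(3, -4) = (5*21)*(-4*(1 - 4*3)) = 105*(-4*(1 - 12)) = 105*(-4*(-11)) = 105*44 = 4620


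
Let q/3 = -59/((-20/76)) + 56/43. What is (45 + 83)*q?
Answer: 18617472/215 ≈ 86593.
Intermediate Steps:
q = 145449/215 (q = 3*(-59/((-20/76)) + 56/43) = 3*(-59/((-20*1/76)) + 56*(1/43)) = 3*(-59/(-5/19) + 56/43) = 3*(-59*(-19/5) + 56/43) = 3*(1121/5 + 56/43) = 3*(48483/215) = 145449/215 ≈ 676.51)
(45 + 83)*q = (45 + 83)*(145449/215) = 128*(145449/215) = 18617472/215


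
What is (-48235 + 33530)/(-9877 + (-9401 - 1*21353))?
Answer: 14705/40631 ≈ 0.36192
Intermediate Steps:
(-48235 + 33530)/(-9877 + (-9401 - 1*21353)) = -14705/(-9877 + (-9401 - 21353)) = -14705/(-9877 - 30754) = -14705/(-40631) = -14705*(-1/40631) = 14705/40631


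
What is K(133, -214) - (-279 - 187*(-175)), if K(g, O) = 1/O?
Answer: -6943445/214 ≈ -32446.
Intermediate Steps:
K(133, -214) - (-279 - 187*(-175)) = 1/(-214) - (-279 - 187*(-175)) = -1/214 - (-279 + 32725) = -1/214 - 1*32446 = -1/214 - 32446 = -6943445/214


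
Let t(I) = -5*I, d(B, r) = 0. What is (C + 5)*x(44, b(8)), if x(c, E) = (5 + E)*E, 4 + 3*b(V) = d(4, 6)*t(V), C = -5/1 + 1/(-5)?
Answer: 44/45 ≈ 0.97778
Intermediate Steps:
C = -26/5 (C = -5*1 + 1*(-⅕) = -5 - ⅕ = -26/5 ≈ -5.2000)
b(V) = -4/3 (b(V) = -4/3 + (0*(-5*V))/3 = -4/3 + (⅓)*0 = -4/3 + 0 = -4/3)
x(c, E) = E*(5 + E)
(C + 5)*x(44, b(8)) = (-26/5 + 5)*(-4*(5 - 4/3)/3) = -(-4)*11/(15*3) = -⅕*(-44/9) = 44/45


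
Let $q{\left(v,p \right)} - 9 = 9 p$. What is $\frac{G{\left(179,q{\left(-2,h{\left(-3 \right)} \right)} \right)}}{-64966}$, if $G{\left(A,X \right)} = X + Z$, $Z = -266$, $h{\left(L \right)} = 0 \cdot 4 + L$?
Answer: $\frac{142}{32483} \approx 0.0043715$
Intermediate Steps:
$h{\left(L \right)} = L$ ($h{\left(L \right)} = 0 + L = L$)
$q{\left(v,p \right)} = 9 + 9 p$
$G{\left(A,X \right)} = -266 + X$ ($G{\left(A,X \right)} = X - 266 = -266 + X$)
$\frac{G{\left(179,q{\left(-2,h{\left(-3 \right)} \right)} \right)}}{-64966} = \frac{-266 + \left(9 + 9 \left(-3\right)\right)}{-64966} = \left(-266 + \left(9 - 27\right)\right) \left(- \frac{1}{64966}\right) = \left(-266 - 18\right) \left(- \frac{1}{64966}\right) = \left(-284\right) \left(- \frac{1}{64966}\right) = \frac{142}{32483}$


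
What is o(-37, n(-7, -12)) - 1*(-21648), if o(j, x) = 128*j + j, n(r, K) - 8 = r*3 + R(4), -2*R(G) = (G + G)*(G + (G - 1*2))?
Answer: 16875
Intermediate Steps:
R(G) = -G*(-2 + 2*G) (R(G) = -(G + G)*(G + (G - 1*2))/2 = -2*G*(G + (G - 2))/2 = -2*G*(G + (-2 + G))/2 = -2*G*(-2 + 2*G)/2 = -G*(-2 + 2*G))
n(r, K) = -16 + 3*r (n(r, K) = 8 + (r*3 + 2*4*(1 - 1*4)) = 8 + (3*r + 2*4*(1 - 4)) = 8 + (3*r + 2*4*(-3)) = 8 + (3*r - 24) = 8 + (-24 + 3*r) = -16 + 3*r)
o(j, x) = 129*j
o(-37, n(-7, -12)) - 1*(-21648) = 129*(-37) - 1*(-21648) = -4773 + 21648 = 16875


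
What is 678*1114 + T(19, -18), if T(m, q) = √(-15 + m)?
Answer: 755294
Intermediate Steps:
678*1114 + T(19, -18) = 678*1114 + √(-15 + 19) = 755292 + √4 = 755292 + 2 = 755294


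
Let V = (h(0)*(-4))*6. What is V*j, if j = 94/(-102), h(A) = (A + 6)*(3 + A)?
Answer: 6768/17 ≈ 398.12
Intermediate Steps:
h(A) = (3 + A)*(6 + A) (h(A) = (6 + A)*(3 + A) = (3 + A)*(6 + A))
V = -432 (V = ((18 + 0² + 9*0)*(-4))*6 = ((18 + 0 + 0)*(-4))*6 = (18*(-4))*6 = -72*6 = -432)
j = -47/51 (j = 94*(-1/102) = -47/51 ≈ -0.92157)
V*j = -432*(-47/51) = 6768/17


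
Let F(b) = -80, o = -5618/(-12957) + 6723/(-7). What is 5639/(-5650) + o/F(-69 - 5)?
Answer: 6443323891/585656400 ≈ 11.002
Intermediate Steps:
o = -12438655/12957 (o = -5618*(-1/12957) + 6723*(-⅐) = 5618/12957 - 6723/7 = -12438655/12957 ≈ -960.00)
5639/(-5650) + o/F(-69 - 5) = 5639/(-5650) - 12438655/12957/(-80) = 5639*(-1/5650) - 12438655/12957*(-1/80) = -5639/5650 + 2487731/207312 = 6443323891/585656400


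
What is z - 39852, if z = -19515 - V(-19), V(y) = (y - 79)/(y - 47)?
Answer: -1959160/33 ≈ -59369.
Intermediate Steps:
V(y) = (-79 + y)/(-47 + y)
z = -644044/33 (z = -19515 - (-79 - 19)/(-47 - 19) = -19515 - (-98)/(-66) = -19515 - (-1)*(-98)/66 = -19515 - 1*49/33 = -19515 - 49/33 = -644044/33 ≈ -19517.)
z - 39852 = -644044/33 - 39852 = -1959160/33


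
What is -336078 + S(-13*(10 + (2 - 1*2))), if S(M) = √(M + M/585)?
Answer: -336078 + 2*I*√293/3 ≈ -3.3608e+5 + 11.411*I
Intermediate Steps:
S(M) = √38090*√M/195 (S(M) = √(M + M*(1/585)) = √(M + M/585) = √(586*M/585) = √38090*√M/195)
-336078 + S(-13*(10 + (2 - 1*2))) = -336078 + √38090*√(-13*(10 + (2 - 1*2)))/195 = -336078 + √38090*√(-13*(10 + (2 - 2)))/195 = -336078 + √38090*√(-13*(10 + 0))/195 = -336078 + √38090*√(-13*10)/195 = -336078 + √38090*√(-130)/195 = -336078 + √38090*(I*√130)/195 = -336078 + 2*I*√293/3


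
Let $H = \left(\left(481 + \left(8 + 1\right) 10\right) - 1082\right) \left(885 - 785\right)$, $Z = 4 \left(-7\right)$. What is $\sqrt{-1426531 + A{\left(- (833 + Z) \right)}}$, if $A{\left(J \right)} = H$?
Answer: $i \sqrt{1477631} \approx 1215.6 i$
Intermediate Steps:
$Z = -28$
$H = -51100$ ($H = \left(\left(481 + 9 \cdot 10\right) - 1082\right) 100 = \left(\left(481 + 90\right) - 1082\right) 100 = \left(571 - 1082\right) 100 = \left(-511\right) 100 = -51100$)
$A{\left(J \right)} = -51100$
$\sqrt{-1426531 + A{\left(- (833 + Z) \right)}} = \sqrt{-1426531 - 51100} = \sqrt{-1477631} = i \sqrt{1477631}$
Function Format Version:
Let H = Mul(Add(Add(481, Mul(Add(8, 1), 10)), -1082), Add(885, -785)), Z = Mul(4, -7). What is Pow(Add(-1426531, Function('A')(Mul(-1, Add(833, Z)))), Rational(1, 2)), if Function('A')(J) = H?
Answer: Mul(I, Pow(1477631, Rational(1, 2))) ≈ Mul(1215.6, I)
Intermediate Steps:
Z = -28
H = -51100 (H = Mul(Add(Add(481, Mul(9, 10)), -1082), 100) = Mul(Add(Add(481, 90), -1082), 100) = Mul(Add(571, -1082), 100) = Mul(-511, 100) = -51100)
Function('A')(J) = -51100
Pow(Add(-1426531, Function('A')(Mul(-1, Add(833, Z)))), Rational(1, 2)) = Pow(Add(-1426531, -51100), Rational(1, 2)) = Pow(-1477631, Rational(1, 2)) = Mul(I, Pow(1477631, Rational(1, 2)))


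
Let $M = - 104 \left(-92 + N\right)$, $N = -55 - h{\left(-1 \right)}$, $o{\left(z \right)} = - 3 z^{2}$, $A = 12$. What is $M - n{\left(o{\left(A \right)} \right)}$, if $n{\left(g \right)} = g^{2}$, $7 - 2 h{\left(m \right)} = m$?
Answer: $-170920$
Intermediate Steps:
$h{\left(m \right)} = \frac{7}{2} - \frac{m}{2}$
$N = -59$ ($N = -55 - \left(\frac{7}{2} - - \frac{1}{2}\right) = -55 - \left(\frac{7}{2} + \frac{1}{2}\right) = -55 - 4 = -59$)
$M = 15704$ ($M = - 104 \left(-92 - 59\right) = \left(-104\right) \left(-151\right) = 15704$)
$M - n{\left(o{\left(A \right)} \right)} = 15704 - \left(- 3 \cdot 12^{2}\right)^{2} = 15704 - \left(\left(-3\right) 144\right)^{2} = 15704 - \left(-432\right)^{2} = 15704 - 186624 = -170920$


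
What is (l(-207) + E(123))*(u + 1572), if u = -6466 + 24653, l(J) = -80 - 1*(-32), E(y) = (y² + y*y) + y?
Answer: 599349747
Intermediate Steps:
E(y) = y + 2*y² (E(y) = (y² + y²) + y = 2*y² + y = y + 2*y²)
l(J) = -48 (l(J) = -80 + 32 = -48)
u = 18187
(l(-207) + E(123))*(u + 1572) = (-48 + 123*(1 + 2*123))*(18187 + 1572) = (-48 + 123*(1 + 246))*19759 = (-48 + 123*247)*19759 = (-48 + 30381)*19759 = 30333*19759 = 599349747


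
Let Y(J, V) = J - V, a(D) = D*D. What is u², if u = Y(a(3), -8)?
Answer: 289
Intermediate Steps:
a(D) = D²
u = 17 (u = 3² - 1*(-8) = 9 + 8 = 17)
u² = 17² = 289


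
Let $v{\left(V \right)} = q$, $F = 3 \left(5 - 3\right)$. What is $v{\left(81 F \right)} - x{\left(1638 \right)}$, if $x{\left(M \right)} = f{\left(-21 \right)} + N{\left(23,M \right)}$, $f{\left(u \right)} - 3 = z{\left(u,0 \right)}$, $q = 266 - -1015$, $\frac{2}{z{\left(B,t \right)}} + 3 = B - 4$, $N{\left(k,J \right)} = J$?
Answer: $- \frac{5039}{14} \approx -359.93$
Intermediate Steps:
$F = 6$ ($F = 3 \cdot 2 = 6$)
$z{\left(B,t \right)} = \frac{2}{-7 + B}$ ($z{\left(B,t \right)} = \frac{2}{-3 + \left(B - 4\right)} = \frac{2}{-3 + \left(-4 + B\right)} = \frac{2}{-7 + B}$)
$q = 1281$ ($q = 266 + 1015 = 1281$)
$f{\left(u \right)} = 3 + \frac{2}{-7 + u}$
$x{\left(M \right)} = \frac{41}{14} + M$ ($x{\left(M \right)} = \frac{-19 + 3 \left(-21\right)}{-7 - 21} + M = \frac{-19 - 63}{-28} + M = \left(- \frac{1}{28}\right) \left(-82\right) + M = \frac{41}{14} + M$)
$v{\left(V \right)} = 1281$
$v{\left(81 F \right)} - x{\left(1638 \right)} = 1281 - \left(\frac{41}{14} + 1638\right) = 1281 - \frac{22973}{14} = - \frac{5039}{14}$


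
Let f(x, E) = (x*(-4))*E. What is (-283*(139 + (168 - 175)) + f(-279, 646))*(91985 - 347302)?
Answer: -174529594860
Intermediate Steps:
f(x, E) = -4*E*x (f(x, E) = (-4*x)*E = -4*E*x)
(-283*(139 + (168 - 175)) + f(-279, 646))*(91985 - 347302) = (-283*(139 + (168 - 175)) - 4*646*(-279))*(91985 - 347302) = (-283*(139 - 7) + 720936)*(-255317) = (-283*132 + 720936)*(-255317) = (-37356 + 720936)*(-255317) = 683580*(-255317) = -174529594860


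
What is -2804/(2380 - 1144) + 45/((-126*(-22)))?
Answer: -214363/95172 ≈ -2.2524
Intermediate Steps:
-2804/(2380 - 1144) + 45/((-126*(-22))) = -2804/1236 + 45/2772 = -2804*1/1236 + 45*(1/2772) = -701/309 + 5/308 = -214363/95172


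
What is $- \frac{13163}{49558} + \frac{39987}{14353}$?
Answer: $\frac{1792747207}{711305974} \approx 2.5204$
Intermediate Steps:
$- \frac{13163}{49558} + \frac{39987}{14353} = \frac{1792747207}{711305974}$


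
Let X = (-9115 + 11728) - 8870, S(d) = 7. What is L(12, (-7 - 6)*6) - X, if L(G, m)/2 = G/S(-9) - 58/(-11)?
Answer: 482865/77 ≈ 6271.0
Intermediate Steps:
X = -6257 (X = 2613 - 8870 = -6257)
L(G, m) = 116/11 + 2*G/7 (L(G, m) = 2*(G/7 - 58/(-11)) = 2*(G*(⅐) - 58*(-1/11)) = 2*(G/7 + 58/11) = 2*(58/11 + G/7) = 116/11 + 2*G/7)
L(12, (-7 - 6)*6) - X = (116/11 + (2/7)*12) - 1*(-6257) = (116/11 + 24/7) + 6257 = 1076/77 + 6257 = 482865/77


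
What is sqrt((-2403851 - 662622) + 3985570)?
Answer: sqrt(919097) ≈ 958.70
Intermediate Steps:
sqrt((-2403851 - 662622) + 3985570) = sqrt(-3066473 + 3985570) = sqrt(919097)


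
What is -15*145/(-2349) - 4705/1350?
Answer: -691/270 ≈ -2.5593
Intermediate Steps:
-15*145/(-2349) - 4705/1350 = -2175*(-1/2349) - 4705*1/1350 = 25/27 - 941/270 = -691/270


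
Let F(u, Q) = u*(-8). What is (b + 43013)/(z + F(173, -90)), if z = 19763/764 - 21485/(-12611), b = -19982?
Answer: -221899170924/13068923003 ≈ -16.979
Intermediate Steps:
z = 265645733/9634804 (z = 19763*(1/764) - 21485*(-1/12611) = 19763/764 + 21485/12611 = 265645733/9634804 ≈ 27.571)
F(u, Q) = -8*u
(b + 43013)/(z + F(173, -90)) = (-19982 + 43013)/(265645733/9634804 - 8*173) = 23031/(265645733/9634804 - 1384) = 23031/(-13068923003/9634804) = 23031*(-9634804/13068923003) = -221899170924/13068923003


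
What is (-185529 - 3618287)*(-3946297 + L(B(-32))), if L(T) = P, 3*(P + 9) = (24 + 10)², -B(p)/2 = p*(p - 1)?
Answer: 45028668499792/3 ≈ 1.5010e+13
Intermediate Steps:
B(p) = -2*p*(-1 + p) (B(p) = -2*p*(p - 1) = -2*p*(-1 + p))
P = 1129/3 (P = -9 + (24 + 10)²/3 = -9 + (⅓)*34² = -9 + (⅓)*1156 = -9 + 1156/3 = 1129/3 ≈ 376.33)
L(T) = 1129/3
(-185529 - 3618287)*(-3946297 + L(B(-32))) = (-185529 - 3618287)*(-3946297 + 1129/3) = -3803816*(-11837762/3) = 45028668499792/3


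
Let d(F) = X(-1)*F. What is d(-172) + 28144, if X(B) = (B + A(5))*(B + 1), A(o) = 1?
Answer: 28144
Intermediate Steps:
X(B) = (1 + B)**2 (X(B) = (B + 1)*(B + 1) = (1 + B)*(1 + B) = (1 + B)**2)
d(F) = 0 (d(F) = (1 + (-1)**2 + 2*(-1))*F = (1 + 1 - 2)*F = 0*F = 0)
d(-172) + 28144 = 0 + 28144 = 28144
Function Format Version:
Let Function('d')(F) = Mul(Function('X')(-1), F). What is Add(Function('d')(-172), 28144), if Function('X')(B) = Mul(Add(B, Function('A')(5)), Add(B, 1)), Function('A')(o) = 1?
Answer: 28144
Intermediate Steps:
Function('X')(B) = Pow(Add(1, B), 2) (Function('X')(B) = Mul(Add(B, 1), Add(B, 1)) = Mul(Add(1, B), Add(1, B)) = Pow(Add(1, B), 2))
Function('d')(F) = 0 (Function('d')(F) = Mul(Add(1, Pow(-1, 2), Mul(2, -1)), F) = Mul(Add(1, 1, -2), F) = Mul(0, F) = 0)
Add(Function('d')(-172), 28144) = Add(0, 28144) = 28144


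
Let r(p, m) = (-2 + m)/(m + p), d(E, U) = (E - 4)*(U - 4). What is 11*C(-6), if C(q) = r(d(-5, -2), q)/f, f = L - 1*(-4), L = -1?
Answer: -11/18 ≈ -0.61111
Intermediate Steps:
d(E, U) = (-4 + E)*(-4 + U)
r(p, m) = (-2 + m)/(m + p)
f = 3 (f = -1 - 1*(-4) = -1 + 4 = 3)
C(q) = (-2 + q)/(3*(54 + q)) (C(q) = ((-2 + q)/(q + (16 - 4*(-5) - 4*(-2) - 5*(-2))))/3 = ((-2 + q)/(q + (16 + 20 + 8 + 10)))*(1/3) = ((-2 + q)/(q + 54))*(1/3) = ((-2 + q)/(54 + q))*(1/3) = (-2 + q)/(3*(54 + q)))
11*C(-6) = 11*((-2 - 6)/(3*(54 - 6))) = 11*((1/3)*(-8)/48) = 11*((1/3)*(1/48)*(-8)) = 11*(-1/18) = -11/18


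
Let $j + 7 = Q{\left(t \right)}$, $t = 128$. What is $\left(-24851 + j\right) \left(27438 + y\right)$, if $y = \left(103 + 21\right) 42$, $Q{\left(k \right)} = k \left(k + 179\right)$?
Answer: $471342948$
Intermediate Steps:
$Q{\left(k \right)} = k \left(179 + k\right)$
$j = 39289$ ($j = -7 + 128 \left(179 + 128\right) = -7 + 128 \cdot 307 = -7 + 39296 = 39289$)
$y = 5208$ ($y = 124 \cdot 42 = 5208$)
$\left(-24851 + j\right) \left(27438 + y\right) = \left(-24851 + 39289\right) \left(27438 + 5208\right) = 14438 \cdot 32646 = 471342948$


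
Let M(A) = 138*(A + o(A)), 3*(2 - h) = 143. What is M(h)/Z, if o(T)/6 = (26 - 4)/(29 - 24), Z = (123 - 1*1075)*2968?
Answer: 391/415520 ≈ 0.00094099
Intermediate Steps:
Z = -2825536 (Z = (123 - 1075)*2968 = -952*2968 = -2825536)
o(T) = 132/5 (o(T) = 6*((26 - 4)/(29 - 24)) = 6*(22/5) = 132/5)
h = -137/3 (h = 2 - ⅓*143 = 2 - 143/3 = -137/3 ≈ -45.667)
M(A) = 18216/5 + 138*A (M(A) = 138*(A + 132/5) = 138*(132/5 + A) = 18216/5 + 138*A)
M(h)/Z = (18216/5 + 138*(-137/3))/(-2825536) = (18216/5 - 6302)*(-1/2825536) = -13294/5*(-1/2825536) = 391/415520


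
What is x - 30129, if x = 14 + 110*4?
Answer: -29675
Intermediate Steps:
x = 454 (x = 14 + 440 = 454)
x - 30129 = 454 - 30129 = -29675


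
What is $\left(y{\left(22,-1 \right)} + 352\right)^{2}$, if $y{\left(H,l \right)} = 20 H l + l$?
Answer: $7921$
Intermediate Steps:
$y{\left(H,l \right)} = l + 20 H l$ ($y{\left(H,l \right)} = 20 H l + l = l + 20 H l$)
$\left(y{\left(22,-1 \right)} + 352\right)^{2} = \left(- (1 + 20 \cdot 22) + 352\right)^{2} = \left(- (1 + 440) + 352\right)^{2} = \left(\left(-1\right) 441 + 352\right)^{2} = \left(-441 + 352\right)^{2} = \left(-89\right)^{2} = 7921$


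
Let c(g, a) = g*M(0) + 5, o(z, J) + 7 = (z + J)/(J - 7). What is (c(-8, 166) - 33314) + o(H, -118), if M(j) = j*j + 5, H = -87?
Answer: -833859/25 ≈ -33354.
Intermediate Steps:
o(z, J) = -7 + (J + z)/(-7 + J) (o(z, J) = -7 + (z + J)/(J - 7) = -7 + (J + z)/(-7 + J))
M(j) = 5 + j**2 (M(j) = j**2 + 5 = 5 + j**2)
c(g, a) = 5 + 5*g (c(g, a) = g*(5 + 0**2) + 5 = g*(5 + 0) + 5 = g*5 + 5 = 5*g + 5 = 5 + 5*g)
(c(-8, 166) - 33314) + o(H, -118) = ((5 + 5*(-8)) - 33314) + (49 - 87 - 6*(-118))/(-7 - 118) = ((5 - 40) - 33314) + (49 - 87 + 708)/(-125) = (-35 - 33314) - 1/125*670 = -33349 - 134/25 = -833859/25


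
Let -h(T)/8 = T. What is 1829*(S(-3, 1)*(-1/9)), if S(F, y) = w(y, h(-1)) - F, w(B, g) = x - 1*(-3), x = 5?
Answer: -20119/9 ≈ -2235.4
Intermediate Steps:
h(T) = -8*T
w(B, g) = 8 (w(B, g) = 5 - 1*(-3) = 5 + 3 = 8)
S(F, y) = 8 - F
1829*(S(-3, 1)*(-1/9)) = 1829*((8 - 1*(-3))*(-1/9)) = 1829*((8 + 3)*(-1*⅑)) = 1829*(11*(-⅑)) = 1829*(-11/9) = -20119/9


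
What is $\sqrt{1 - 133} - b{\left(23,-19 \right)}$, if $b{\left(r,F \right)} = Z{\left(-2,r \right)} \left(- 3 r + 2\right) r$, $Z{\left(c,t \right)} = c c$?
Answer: $6164 + 2 i \sqrt{33} \approx 6164.0 + 11.489 i$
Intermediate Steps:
$Z{\left(c,t \right)} = c^{2}$
$b{\left(r,F \right)} = r \left(8 - 12 r\right)$ ($b{\left(r,F \right)} = \left(-2\right)^{2} \left(- 3 r + 2\right) r = 4 \left(2 - 3 r\right) r = \left(8 - 12 r\right) r = r \left(8 - 12 r\right)$)
$\sqrt{1 - 133} - b{\left(23,-19 \right)} = \sqrt{1 - 133} - 4 \cdot 23 \left(2 - 69\right) = \sqrt{-132} - 4 \cdot 23 \left(2 - 69\right) = 2 i \sqrt{33} - 4 \cdot 23 \left(-67\right) = 2 i \sqrt{33} - -6164 = 2 i \sqrt{33} + 6164 = 6164 + 2 i \sqrt{33}$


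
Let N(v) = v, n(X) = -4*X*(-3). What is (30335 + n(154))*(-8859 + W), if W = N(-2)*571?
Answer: -321862183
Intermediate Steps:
n(X) = 12*X
W = -1142 (W = -2*571 = -1142)
(30335 + n(154))*(-8859 + W) = (30335 + 12*154)*(-8859 - 1142) = (30335 + 1848)*(-10001) = 32183*(-10001) = -321862183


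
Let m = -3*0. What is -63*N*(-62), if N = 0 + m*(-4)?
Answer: 0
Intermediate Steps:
m = 0
N = 0 (N = 0 + 0*(-4) = 0 + 0 = 0)
-63*N*(-62) = -63*0*(-62) = 0*(-62) = 0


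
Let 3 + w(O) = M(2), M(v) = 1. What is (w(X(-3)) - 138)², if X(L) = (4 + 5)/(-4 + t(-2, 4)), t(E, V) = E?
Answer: 19600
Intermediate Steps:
X(L) = -3/2 (X(L) = (4 + 5)/(-4 - 2) = 9/(-6) = 9*(-⅙) = -3/2)
w(O) = -2 (w(O) = -3 + 1 = -2)
(w(X(-3)) - 138)² = (-2 - 138)² = (-140)² = 19600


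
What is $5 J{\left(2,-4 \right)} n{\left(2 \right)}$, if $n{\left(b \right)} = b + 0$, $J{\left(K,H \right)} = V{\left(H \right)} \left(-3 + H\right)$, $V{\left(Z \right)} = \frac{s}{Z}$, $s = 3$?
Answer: $\frac{105}{2} \approx 52.5$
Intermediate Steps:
$V{\left(Z \right)} = \frac{3}{Z}$
$J{\left(K,H \right)} = \frac{3 \left(-3 + H\right)}{H}$ ($J{\left(K,H \right)} = \frac{3}{H} \left(-3 + H\right) = \frac{3 \left(-3 + H\right)}{H}$)
$n{\left(b \right)} = b$
$5 J{\left(2,-4 \right)} n{\left(2 \right)} = 5 \left(3 - \frac{9}{-4}\right) 2 = 5 \left(3 - - \frac{9}{4}\right) 2 = 5 \left(3 + \frac{9}{4}\right) 2 = 5 \cdot \frac{21}{4} \cdot 2 = \frac{105}{4} \cdot 2 = \frac{105}{2}$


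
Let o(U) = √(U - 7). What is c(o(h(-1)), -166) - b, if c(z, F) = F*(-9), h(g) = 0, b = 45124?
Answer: -43630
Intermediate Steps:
o(U) = √(-7 + U)
c(z, F) = -9*F
c(o(h(-1)), -166) - b = -9*(-166) - 1*45124 = 1494 - 45124 = -43630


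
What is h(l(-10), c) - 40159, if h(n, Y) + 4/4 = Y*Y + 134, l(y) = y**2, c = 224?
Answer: 10150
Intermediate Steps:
h(n, Y) = 133 + Y**2 (h(n, Y) = -1 + (Y*Y + 134) = -1 + (Y**2 + 134) = -1 + (134 + Y**2) = 133 + Y**2)
h(l(-10), c) - 40159 = (133 + 224**2) - 40159 = (133 + 50176) - 40159 = 50309 - 40159 = 10150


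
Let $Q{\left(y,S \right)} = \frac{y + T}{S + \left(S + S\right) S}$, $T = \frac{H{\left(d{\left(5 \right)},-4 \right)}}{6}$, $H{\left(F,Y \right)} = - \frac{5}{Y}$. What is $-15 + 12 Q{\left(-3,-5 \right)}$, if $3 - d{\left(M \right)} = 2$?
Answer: $- \frac{1417}{90} \approx -15.744$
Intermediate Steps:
$d{\left(M \right)} = 1$ ($d{\left(M \right)} = 3 - 2 = 1$)
$T = \frac{5}{24}$ ($T = \frac{\left(-5\right) \frac{1}{-4}}{6} = \left(-5\right) \left(- \frac{1}{4}\right) \frac{1}{6} = \frac{5}{4} \cdot \frac{1}{6} = \frac{5}{24} \approx 0.20833$)
$Q{\left(y,S \right)} = \frac{\frac{5}{24} + y}{S + 2 S^{2}}$ ($Q{\left(y,S \right)} = \frac{y + \frac{5}{24}}{S + \left(S + S\right) S} = \frac{\frac{5}{24} + y}{S + 2 S S} = \frac{\frac{5}{24} + y}{S + 2 S^{2}}$)
$-15 + 12 Q{\left(-3,-5 \right)} = -15 + 12 \frac{\frac{5}{24} - 3}{\left(-5\right) \left(1 + 2 \left(-5\right)\right)} = -15 + 12 \left(\left(- \frac{1}{5}\right) \frac{1}{1 - 10} \left(- \frac{67}{24}\right)\right) = -15 + 12 \left(\left(- \frac{1}{5}\right) \frac{1}{-9} \left(- \frac{67}{24}\right)\right) = -15 + 12 \left(\left(- \frac{1}{5}\right) \left(- \frac{1}{9}\right) \left(- \frac{67}{24}\right)\right) = -15 + 12 \left(- \frac{67}{1080}\right) = -15 - \frac{67}{90} = - \frac{1417}{90}$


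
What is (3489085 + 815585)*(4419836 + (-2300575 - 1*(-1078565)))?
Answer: 13765585647420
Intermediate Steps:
(3489085 + 815585)*(4419836 + (-2300575 - 1*(-1078565))) = 4304670*(4419836 + (-2300575 + 1078565)) = 4304670*(4419836 - 1222010) = 4304670*3197826 = 13765585647420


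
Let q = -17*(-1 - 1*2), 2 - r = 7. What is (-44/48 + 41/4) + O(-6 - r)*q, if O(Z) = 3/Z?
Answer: -431/3 ≈ -143.67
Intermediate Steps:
r = -5 (r = 2 - 1*7 = 2 - 7 = -5)
q = 51 (q = -17*(-1 - 2) = -17*(-3) = 51)
(-44/48 + 41/4) + O(-6 - r)*q = (-44/48 + 41/4) + (3/(-6 - 1*(-5)))*51 = (-44*1/48 + 41*(1/4)) + (3/(-6 + 5))*51 = (-11/12 + 41/4) + (3/(-1))*51 = 28/3 + (3*(-1))*51 = 28/3 - 3*51 = 28/3 - 153 = -431/3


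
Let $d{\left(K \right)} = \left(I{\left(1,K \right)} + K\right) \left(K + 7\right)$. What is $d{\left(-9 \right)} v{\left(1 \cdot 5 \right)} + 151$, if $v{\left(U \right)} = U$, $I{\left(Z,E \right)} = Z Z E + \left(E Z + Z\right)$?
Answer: $411$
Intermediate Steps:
$I{\left(Z,E \right)} = Z + E Z + E Z^{2}$ ($I{\left(Z,E \right)} = Z^{2} E + \left(Z + E Z\right) = E Z^{2} + \left(Z + E Z\right) = Z + E Z + E Z^{2}$)
$d{\left(K \right)} = \left(1 + 3 K\right) \left(7 + K\right)$ ($d{\left(K \right)} = \left(1 \left(1 + K + K 1\right) + K\right) \left(K + 7\right) = \left(1 \left(1 + K + K\right) + K\right) \left(7 + K\right) = \left(1 \left(1 + 2 K\right) + K\right) \left(7 + K\right) = \left(\left(1 + 2 K\right) + K\right) \left(7 + K\right) = \left(1 + 3 K\right) \left(7 + K\right)$)
$d{\left(-9 \right)} v{\left(1 \cdot 5 \right)} + 151 = \left(7 + 3 \left(-9\right)^{2} + 22 \left(-9\right)\right) 1 \cdot 5 + 151 = \left(7 + 3 \cdot 81 - 198\right) 5 + 151 = \left(7 + 243 - 198\right) 5 + 151 = 52 \cdot 5 + 151 = 260 + 151 = 411$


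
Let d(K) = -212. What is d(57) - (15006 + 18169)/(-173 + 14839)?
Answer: -3142367/14666 ≈ -214.26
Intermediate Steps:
d(57) - (15006 + 18169)/(-173 + 14839) = -212 - (15006 + 18169)/(-173 + 14839) = -212 - 33175/14666 = -3142367/14666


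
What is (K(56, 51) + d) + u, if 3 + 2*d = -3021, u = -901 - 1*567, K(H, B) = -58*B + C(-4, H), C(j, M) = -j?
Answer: -5934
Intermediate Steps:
K(H, B) = 4 - 58*B (K(H, B) = -58*B - 1*(-4) = -58*B + 4 = 4 - 58*B)
u = -1468 (u = -901 - 567 = -1468)
d = -1512 (d = -3/2 + (1/2)*(-3021) = -3/2 - 3021/2 = -1512)
(K(56, 51) + d) + u = ((4 - 58*51) - 1512) - 1468 = ((4 - 2958) - 1512) - 1468 = (-2954 - 1512) - 1468 = -4466 - 1468 = -5934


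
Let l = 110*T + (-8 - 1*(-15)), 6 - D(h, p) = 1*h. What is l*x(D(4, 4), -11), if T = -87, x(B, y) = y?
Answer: 105193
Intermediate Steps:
D(h, p) = 6 - h
l = -9563 (l = 110*(-87) + (-8 - 1*(-15)) = -9570 + (-8 + 15) = -9570 + 7 = -9563)
l*x(D(4, 4), -11) = -9563*(-11) = 105193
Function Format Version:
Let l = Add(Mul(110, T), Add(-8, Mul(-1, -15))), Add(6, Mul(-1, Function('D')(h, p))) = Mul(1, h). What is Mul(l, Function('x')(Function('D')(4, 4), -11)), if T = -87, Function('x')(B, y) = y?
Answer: 105193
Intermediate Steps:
Function('D')(h, p) = Add(6, Mul(-1, h)) (Function('D')(h, p) = Add(6, Mul(-1, Mul(1, h))) = Add(6, Mul(-1, h)))
l = -9563 (l = Add(Mul(110, -87), Add(-8, Mul(-1, -15))) = Add(-9570, Add(-8, 15)) = Add(-9570, 7) = -9563)
Mul(l, Function('x')(Function('D')(4, 4), -11)) = Mul(-9563, -11) = 105193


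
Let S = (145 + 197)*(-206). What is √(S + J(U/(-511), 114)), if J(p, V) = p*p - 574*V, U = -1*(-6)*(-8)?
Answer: 4*I*√2217700509/511 ≈ 368.63*I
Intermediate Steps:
U = -48 (U = 6*(-8) = -48)
S = -70452 (S = 342*(-206) = -70452)
J(p, V) = p² - 574*V
√(S + J(U/(-511), 114)) = √(-70452 + ((-48/(-511))² - 574*114)) = √(-70452 + ((-48*(-1/511))² - 65436)) = √(-70452 + ((48/511)² - 65436)) = √(-70452 + (2304/261121 - 65436)) = √(-70452 - 17086711452/261121) = √(-35483208144/261121) = 4*I*√2217700509/511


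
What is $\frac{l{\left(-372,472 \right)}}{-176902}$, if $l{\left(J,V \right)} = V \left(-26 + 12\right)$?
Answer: $\frac{3304}{88451} \approx 0.037354$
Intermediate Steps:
$l{\left(J,V \right)} = - 14 V$ ($l{\left(J,V \right)} = V \left(-14\right) = - 14 V$)
$\frac{l{\left(-372,472 \right)}}{-176902} = \frac{\left(-14\right) 472}{-176902} = \left(-6608\right) \left(- \frac{1}{176902}\right) = \frac{3304}{88451}$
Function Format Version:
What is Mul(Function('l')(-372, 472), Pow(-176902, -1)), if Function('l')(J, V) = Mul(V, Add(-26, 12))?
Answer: Rational(3304, 88451) ≈ 0.037354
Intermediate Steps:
Function('l')(J, V) = Mul(-14, V) (Function('l')(J, V) = Mul(V, -14) = Mul(-14, V))
Mul(Function('l')(-372, 472), Pow(-176902, -1)) = Mul(Mul(-14, 472), Pow(-176902, -1)) = Mul(-6608, Rational(-1, 176902)) = Rational(3304, 88451)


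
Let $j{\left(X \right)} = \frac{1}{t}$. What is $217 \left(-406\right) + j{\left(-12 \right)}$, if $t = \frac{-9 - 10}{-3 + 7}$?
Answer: $- \frac{1673942}{19} \approx -88102.0$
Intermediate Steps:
$t = - \frac{19}{4} \approx -4.75$
$j{\left(X \right)} = - \frac{4}{19}$ ($j{\left(X \right)} = \frac{1}{- \frac{19}{4}} = - \frac{4}{19}$)
$217 \left(-406\right) + j{\left(-12 \right)} = 217 \left(-406\right) - \frac{4}{19} = -88102 - \frac{4}{19} = - \frac{1673942}{19}$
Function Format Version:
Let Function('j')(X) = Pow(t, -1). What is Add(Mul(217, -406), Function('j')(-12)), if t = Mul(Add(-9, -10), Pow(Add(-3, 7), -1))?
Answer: Rational(-1673942, 19) ≈ -88102.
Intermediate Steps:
t = Rational(-19, 4) (t = Mul(-19, Pow(4, -1)) = Mul(-19, Rational(1, 4)) = Rational(-19, 4) ≈ -4.7500)
Function('j')(X) = Rational(-4, 19) (Function('j')(X) = Pow(Rational(-19, 4), -1) = Rational(-4, 19))
Add(Mul(217, -406), Function('j')(-12)) = Add(Mul(217, -406), Rational(-4, 19)) = Add(-88102, Rational(-4, 19)) = Rational(-1673942, 19)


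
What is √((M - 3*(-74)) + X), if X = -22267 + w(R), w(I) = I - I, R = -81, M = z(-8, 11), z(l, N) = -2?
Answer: I*√22047 ≈ 148.48*I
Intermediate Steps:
M = -2
w(I) = 0
X = -22267 (X = -22267 + 0 = -22267)
√((M - 3*(-74)) + X) = √((-2 - 3*(-74)) - 22267) = √((-2 + 222) - 22267) = √(220 - 22267) = √(-22047) = I*√22047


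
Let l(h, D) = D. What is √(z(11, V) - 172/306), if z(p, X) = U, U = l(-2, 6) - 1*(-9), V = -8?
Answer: 47*√17/51 ≈ 3.7997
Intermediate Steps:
U = 15 (U = 6 - 1*(-9) = 6 + 9 = 15)
z(p, X) = 15
√(z(11, V) - 172/306) = √(15 - 172/306) = √(15 - 172*1/306) = √(15 - 86/153) = √(2209/153) = 47*√17/51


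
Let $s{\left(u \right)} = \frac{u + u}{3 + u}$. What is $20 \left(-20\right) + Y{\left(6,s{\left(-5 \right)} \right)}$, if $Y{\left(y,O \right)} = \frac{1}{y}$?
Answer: $- \frac{2399}{6} \approx -399.83$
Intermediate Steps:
$s{\left(u \right)} = \frac{2 u}{3 + u}$
$20 \left(-20\right) + Y{\left(6,s{\left(-5 \right)} \right)} = 20 \left(-20\right) + \frac{1}{6} = -400 + \frac{1}{6} = - \frac{2399}{6}$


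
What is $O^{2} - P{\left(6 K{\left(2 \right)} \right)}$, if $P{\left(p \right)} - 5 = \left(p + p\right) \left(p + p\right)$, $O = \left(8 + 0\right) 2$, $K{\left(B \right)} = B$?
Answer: $-325$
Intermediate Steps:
$O = 16$ ($O = 8 \cdot 2 = 16$)
$P{\left(p \right)} = 5 + 4 p^{2}$ ($P{\left(p \right)} = 5 + \left(p + p\right) \left(p + p\right) = 5 + 2 p 2 p = 5 + 4 p^{2}$)
$O^{2} - P{\left(6 K{\left(2 \right)} \right)} = 16^{2} - \left(5 + 4 \left(6 \cdot 2\right)^{2}\right) = 256 - \left(5 + 4 \cdot 12^{2}\right) = 256 - \left(5 + 4 \cdot 144\right) = 256 - \left(5 + 576\right) = 256 - 581 = -325$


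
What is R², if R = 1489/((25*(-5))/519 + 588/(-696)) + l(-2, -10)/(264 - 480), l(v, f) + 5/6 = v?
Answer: 3374285253736712052721/1793910108139776 ≈ 1.8810e+6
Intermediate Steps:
l(v, f) = -⅚ + v
R = -58088598311/42354576 (R = 1489/((25*(-5))/519 + 588/(-696)) + (-⅚ - 2)/(264 - 480) = 1489/(-125*1/519 + 588*(-1/696)) - 17/6/(-216) = 1489/(-125/519 - 49/58) - 17/6*(-1/216) = 1489/(-32681/30102) + 17/1296 = 1489*(-30102/32681) + 17/1296 = -44821878/32681 + 17/1296 = -58088598311/42354576 ≈ -1371.5)
R² = (-58088598311/42354576)² = 3374285253736712052721/1793910108139776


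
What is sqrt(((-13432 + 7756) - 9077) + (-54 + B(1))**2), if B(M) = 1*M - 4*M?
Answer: 4*I*sqrt(719) ≈ 107.26*I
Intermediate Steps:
B(M) = -3*M (B(M) = M - 4*M = -3*M)
sqrt(((-13432 + 7756) - 9077) + (-54 + B(1))**2) = sqrt(((-13432 + 7756) - 9077) + (-54 - 3*1)**2) = sqrt((-5676 - 9077) + (-54 - 3)**2) = sqrt(-14753 + (-57)**2) = sqrt(-14753 + 3249) = sqrt(-11504) = 4*I*sqrt(719)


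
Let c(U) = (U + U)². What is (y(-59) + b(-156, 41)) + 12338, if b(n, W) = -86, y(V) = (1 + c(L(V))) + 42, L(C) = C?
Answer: 26219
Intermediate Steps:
c(U) = 4*U² (c(U) = (2*U)² = 4*U²)
y(V) = 43 + 4*V² (y(V) = (1 + 4*V²) + 42 = 43 + 4*V²)
(y(-59) + b(-156, 41)) + 12338 = ((43 + 4*(-59)²) - 86) + 12338 = ((43 + 4*3481) - 86) + 12338 = ((43 + 13924) - 86) + 12338 = (13967 - 86) + 12338 = 13881 + 12338 = 26219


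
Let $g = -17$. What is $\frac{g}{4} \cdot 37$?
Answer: $- \frac{629}{4} \approx -157.25$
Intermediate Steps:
$\frac{g}{4} \cdot 37 = - \frac{17}{4} \cdot 37 = \left(-17\right) \frac{1}{4} \cdot 37 = \left(- \frac{17}{4}\right) 37 = - \frac{629}{4}$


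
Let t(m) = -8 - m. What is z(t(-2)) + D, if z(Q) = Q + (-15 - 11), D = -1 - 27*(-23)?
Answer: 588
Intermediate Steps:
D = 620 (D = -1 + 621 = 620)
z(Q) = -26 + Q (z(Q) = Q - 26 = -26 + Q)
z(t(-2)) + D = (-26 + (-8 - 1*(-2))) + 620 = (-26 + (-8 + 2)) + 620 = (-26 - 6) + 620 = -32 + 620 = 588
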